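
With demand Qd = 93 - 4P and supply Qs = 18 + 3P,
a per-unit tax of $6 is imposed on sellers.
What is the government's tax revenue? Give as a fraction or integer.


With tax on sellers, new supply: Qs' = 18 + 3(P - 6)
= 0 + 3P
New equilibrium quantity:
Q_new = 279/7
Tax revenue = tax * Q_new = 6 * 279/7 = 1674/7

1674/7


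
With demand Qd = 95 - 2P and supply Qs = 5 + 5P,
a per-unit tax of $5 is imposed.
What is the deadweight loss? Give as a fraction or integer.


Pre-tax equilibrium quantity: Q* = 485/7
Post-tax equilibrium quantity: Q_tax = 435/7
Reduction in quantity: Q* - Q_tax = 50/7
DWL = (1/2) * tax * (Q* - Q_tax)
DWL = (1/2) * 5 * 50/7 = 125/7

125/7


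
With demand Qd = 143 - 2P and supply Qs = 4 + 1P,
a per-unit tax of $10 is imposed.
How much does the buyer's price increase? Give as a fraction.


With a per-unit tax, the buyer's price increase depends on relative slopes.
Supply slope: d = 1, Demand slope: b = 2
Buyer's price increase = d * tax / (b + d)
= 1 * 10 / (2 + 1)
= 10 / 3 = 10/3

10/3


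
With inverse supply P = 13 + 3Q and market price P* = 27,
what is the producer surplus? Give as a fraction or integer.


Minimum supply price (at Q=0): P_min = 13
Quantity supplied at P* = 27:
Q* = (27 - 13)/3 = 14/3
PS = (1/2) * Q* * (P* - P_min)
PS = (1/2) * 14/3 * (27 - 13)
PS = (1/2) * 14/3 * 14 = 98/3

98/3


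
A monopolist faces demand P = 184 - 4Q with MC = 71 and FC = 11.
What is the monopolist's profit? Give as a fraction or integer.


MR = MC: 184 - 8Q = 71
Q* = 113/8
P* = 184 - 4*113/8 = 255/2
Profit = (P* - MC)*Q* - FC
= (255/2 - 71)*113/8 - 11
= 113/2*113/8 - 11
= 12769/16 - 11 = 12593/16

12593/16


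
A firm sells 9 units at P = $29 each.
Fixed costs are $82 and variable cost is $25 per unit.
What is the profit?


Total Revenue = P * Q = 29 * 9 = $261
Total Cost = FC + VC*Q = 82 + 25*9 = $307
Profit = TR - TC = 261 - 307 = $-46

$-46


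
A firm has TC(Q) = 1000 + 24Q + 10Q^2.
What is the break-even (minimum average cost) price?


AC(Q) = 1000/Q + 24 + 10Q
To minimize: dAC/dQ = -1000/Q^2 + 10 = 0
Q^2 = 1000/10 = 100
Q* = 10
Min AC = 1000/10 + 24 + 10*10
Min AC = 100 + 24 + 100 = 224

224


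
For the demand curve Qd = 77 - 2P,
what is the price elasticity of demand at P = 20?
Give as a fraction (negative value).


dQ/dP = -2
At P = 20: Q = 77 - 2*20 = 37
E = (dQ/dP)(P/Q) = (-2)(20/37) = -40/37

-40/37


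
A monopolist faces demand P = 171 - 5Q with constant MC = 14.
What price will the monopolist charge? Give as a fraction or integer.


MR = 171 - 10Q
Set MR = MC: 171 - 10Q = 14
Q* = 157/10
Substitute into demand:
P* = 171 - 5*157/10 = 185/2

185/2


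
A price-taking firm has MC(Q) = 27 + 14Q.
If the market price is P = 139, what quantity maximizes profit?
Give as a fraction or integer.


In perfect competition, profit is maximized where P = MC.
139 = 27 + 14Q
112 = 14Q
Q* = 112/14 = 8

8


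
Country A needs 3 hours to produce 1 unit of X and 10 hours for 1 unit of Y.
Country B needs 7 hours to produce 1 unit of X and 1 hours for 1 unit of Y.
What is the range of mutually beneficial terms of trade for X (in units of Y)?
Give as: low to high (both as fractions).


Opportunity cost of X for Country A = hours_X / hours_Y = 3/10 = 3/10 units of Y
Opportunity cost of X for Country B = hours_X / hours_Y = 7/1 = 7 units of Y
Terms of trade must be between the two opportunity costs.
Range: 3/10 to 7

3/10 to 7


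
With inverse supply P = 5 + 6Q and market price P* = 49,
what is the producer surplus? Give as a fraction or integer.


Minimum supply price (at Q=0): P_min = 5
Quantity supplied at P* = 49:
Q* = (49 - 5)/6 = 22/3
PS = (1/2) * Q* * (P* - P_min)
PS = (1/2) * 22/3 * (49 - 5)
PS = (1/2) * 22/3 * 44 = 484/3

484/3


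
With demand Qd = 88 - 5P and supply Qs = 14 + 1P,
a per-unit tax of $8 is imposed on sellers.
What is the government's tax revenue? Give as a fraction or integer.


With tax on sellers, new supply: Qs' = 14 + 1(P - 8)
= 6 + 1P
New equilibrium quantity:
Q_new = 59/3
Tax revenue = tax * Q_new = 8 * 59/3 = 472/3

472/3


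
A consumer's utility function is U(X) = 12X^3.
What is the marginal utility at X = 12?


MU = dU/dX = 12*3*X^(3-1)
MU = 36*X^2
At X = 12:
MU = 36 * 12^2
MU = 36 * 144 = 5184

5184


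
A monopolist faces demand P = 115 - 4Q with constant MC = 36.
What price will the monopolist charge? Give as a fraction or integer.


MR = 115 - 8Q
Set MR = MC: 115 - 8Q = 36
Q* = 79/8
Substitute into demand:
P* = 115 - 4*79/8 = 151/2

151/2


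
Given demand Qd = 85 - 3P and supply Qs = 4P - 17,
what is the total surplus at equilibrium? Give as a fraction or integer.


Find equilibrium: 85 - 3P = 4P - 17
85 + 17 = 7P
P* = 102/7 = 102/7
Q* = 4*102/7 - 17 = 289/7
Inverse demand: P = 85/3 - Q/3, so P_max = 85/3
Inverse supply: P = 17/4 + Q/4, so P_min = 17/4
CS = (1/2) * 289/7 * (85/3 - 102/7) = 83521/294
PS = (1/2) * 289/7 * (102/7 - 17/4) = 83521/392
TS = CS + PS = 83521/294 + 83521/392 = 83521/168

83521/168


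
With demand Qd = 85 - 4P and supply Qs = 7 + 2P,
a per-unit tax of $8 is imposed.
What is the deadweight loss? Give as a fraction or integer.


Pre-tax equilibrium quantity: Q* = 33
Post-tax equilibrium quantity: Q_tax = 67/3
Reduction in quantity: Q* - Q_tax = 32/3
DWL = (1/2) * tax * (Q* - Q_tax)
DWL = (1/2) * 8 * 32/3 = 128/3

128/3


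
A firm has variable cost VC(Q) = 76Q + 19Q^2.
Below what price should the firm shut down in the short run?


AVC(Q) = VC(Q)/Q = 76 + 19Q
AVC is increasing in Q, so minimum AVC is at Q -> 0+.
Min AVC = 76
The firm should shut down if P < 76.

76


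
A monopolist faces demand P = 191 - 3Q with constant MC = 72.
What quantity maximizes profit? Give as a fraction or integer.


TR = P*Q = (191 - 3Q)Q = 191Q - 3Q^2
MR = dTR/dQ = 191 - 6Q
Set MR = MC:
191 - 6Q = 72
119 = 6Q
Q* = 119/6 = 119/6

119/6


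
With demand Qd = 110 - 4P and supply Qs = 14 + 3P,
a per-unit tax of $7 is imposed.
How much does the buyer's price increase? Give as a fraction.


With a per-unit tax, the buyer's price increase depends on relative slopes.
Supply slope: d = 3, Demand slope: b = 4
Buyer's price increase = d * tax / (b + d)
= 3 * 7 / (4 + 3)
= 21 / 7 = 3

3


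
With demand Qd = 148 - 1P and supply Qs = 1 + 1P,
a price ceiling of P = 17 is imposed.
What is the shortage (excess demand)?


At P = 17:
Qd = 148 - 1*17 = 131
Qs = 1 + 1*17 = 18
Shortage = Qd - Qs = 131 - 18 = 113

113


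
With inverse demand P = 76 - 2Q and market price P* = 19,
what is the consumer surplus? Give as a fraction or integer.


Maximum willingness to pay (at Q=0): P_max = 76
Quantity demanded at P* = 19:
Q* = (76 - 19)/2 = 57/2
CS = (1/2) * Q* * (P_max - P*)
CS = (1/2) * 57/2 * (76 - 19)
CS = (1/2) * 57/2 * 57 = 3249/4

3249/4


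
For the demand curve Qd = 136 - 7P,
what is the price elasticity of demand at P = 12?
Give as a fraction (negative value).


dQ/dP = -7
At P = 12: Q = 136 - 7*12 = 52
E = (dQ/dP)(P/Q) = (-7)(12/52) = -21/13

-21/13


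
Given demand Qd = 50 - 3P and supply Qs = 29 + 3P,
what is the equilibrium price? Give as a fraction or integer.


At equilibrium, Qd = Qs.
50 - 3P = 29 + 3P
50 - 29 = 3P + 3P
21 = 6P
P* = 21/6 = 7/2

7/2


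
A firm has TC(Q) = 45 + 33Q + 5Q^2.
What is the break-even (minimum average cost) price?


AC(Q) = 45/Q + 33 + 5Q
To minimize: dAC/dQ = -45/Q^2 + 5 = 0
Q^2 = 45/5 = 9
Q* = 3
Min AC = 45/3 + 33 + 5*3
Min AC = 15 + 33 + 15 = 63

63


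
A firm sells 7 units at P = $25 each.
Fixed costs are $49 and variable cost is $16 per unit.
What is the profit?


Total Revenue = P * Q = 25 * 7 = $175
Total Cost = FC + VC*Q = 49 + 16*7 = $161
Profit = TR - TC = 175 - 161 = $14

$14


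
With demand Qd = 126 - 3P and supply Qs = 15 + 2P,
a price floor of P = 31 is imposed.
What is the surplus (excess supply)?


At P = 31:
Qd = 126 - 3*31 = 33
Qs = 15 + 2*31 = 77
Surplus = Qs - Qd = 77 - 33 = 44

44


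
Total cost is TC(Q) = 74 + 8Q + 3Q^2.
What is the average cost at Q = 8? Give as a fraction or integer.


TC(8) = 74 + 8*8 + 3*8^2
TC(8) = 74 + 64 + 192 = 330
AC = TC/Q = 330/8 = 165/4

165/4


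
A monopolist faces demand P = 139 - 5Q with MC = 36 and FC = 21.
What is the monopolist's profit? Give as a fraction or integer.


MR = MC: 139 - 10Q = 36
Q* = 103/10
P* = 139 - 5*103/10 = 175/2
Profit = (P* - MC)*Q* - FC
= (175/2 - 36)*103/10 - 21
= 103/2*103/10 - 21
= 10609/20 - 21 = 10189/20

10189/20


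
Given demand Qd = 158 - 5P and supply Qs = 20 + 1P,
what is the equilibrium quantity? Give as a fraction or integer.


First find equilibrium price:
158 - 5P = 20 + 1P
P* = 138/6 = 23
Then substitute into demand:
Q* = 158 - 5 * 23 = 43

43


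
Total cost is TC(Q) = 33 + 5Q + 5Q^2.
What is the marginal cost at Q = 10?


MC = dTC/dQ = 5 + 2*5*Q
At Q = 10:
MC = 5 + 10*10
MC = 5 + 100 = 105

105


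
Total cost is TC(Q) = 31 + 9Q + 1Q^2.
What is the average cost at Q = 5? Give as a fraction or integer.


TC(5) = 31 + 9*5 + 1*5^2
TC(5) = 31 + 45 + 25 = 101
AC = TC/Q = 101/5 = 101/5

101/5


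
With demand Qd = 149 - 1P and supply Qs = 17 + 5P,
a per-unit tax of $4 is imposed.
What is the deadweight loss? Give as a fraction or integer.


Pre-tax equilibrium quantity: Q* = 127
Post-tax equilibrium quantity: Q_tax = 371/3
Reduction in quantity: Q* - Q_tax = 10/3
DWL = (1/2) * tax * (Q* - Q_tax)
DWL = (1/2) * 4 * 10/3 = 20/3

20/3


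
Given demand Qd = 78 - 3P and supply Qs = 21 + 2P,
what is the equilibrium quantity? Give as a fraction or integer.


First find equilibrium price:
78 - 3P = 21 + 2P
P* = 57/5 = 57/5
Then substitute into demand:
Q* = 78 - 3 * 57/5 = 219/5

219/5


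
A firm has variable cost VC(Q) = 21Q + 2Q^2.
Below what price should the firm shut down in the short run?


AVC(Q) = VC(Q)/Q = 21 + 2Q
AVC is increasing in Q, so minimum AVC is at Q -> 0+.
Min AVC = 21
The firm should shut down if P < 21.

21


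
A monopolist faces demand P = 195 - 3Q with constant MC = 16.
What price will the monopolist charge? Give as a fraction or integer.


MR = 195 - 6Q
Set MR = MC: 195 - 6Q = 16
Q* = 179/6
Substitute into demand:
P* = 195 - 3*179/6 = 211/2

211/2


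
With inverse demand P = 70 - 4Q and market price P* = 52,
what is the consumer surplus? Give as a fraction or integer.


Maximum willingness to pay (at Q=0): P_max = 70
Quantity demanded at P* = 52:
Q* = (70 - 52)/4 = 9/2
CS = (1/2) * Q* * (P_max - P*)
CS = (1/2) * 9/2 * (70 - 52)
CS = (1/2) * 9/2 * 18 = 81/2

81/2


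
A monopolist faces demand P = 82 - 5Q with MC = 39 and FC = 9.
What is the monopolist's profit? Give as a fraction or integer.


MR = MC: 82 - 10Q = 39
Q* = 43/10
P* = 82 - 5*43/10 = 121/2
Profit = (P* - MC)*Q* - FC
= (121/2 - 39)*43/10 - 9
= 43/2*43/10 - 9
= 1849/20 - 9 = 1669/20

1669/20


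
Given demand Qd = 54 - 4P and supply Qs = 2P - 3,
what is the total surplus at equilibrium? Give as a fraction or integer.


Find equilibrium: 54 - 4P = 2P - 3
54 + 3 = 6P
P* = 57/6 = 19/2
Q* = 2*19/2 - 3 = 16
Inverse demand: P = 27/2 - Q/4, so P_max = 27/2
Inverse supply: P = 3/2 + Q/2, so P_min = 3/2
CS = (1/2) * 16 * (27/2 - 19/2) = 32
PS = (1/2) * 16 * (19/2 - 3/2) = 64
TS = CS + PS = 32 + 64 = 96

96


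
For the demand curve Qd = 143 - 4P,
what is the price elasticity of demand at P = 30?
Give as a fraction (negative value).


dQ/dP = -4
At P = 30: Q = 143 - 4*30 = 23
E = (dQ/dP)(P/Q) = (-4)(30/23) = -120/23

-120/23


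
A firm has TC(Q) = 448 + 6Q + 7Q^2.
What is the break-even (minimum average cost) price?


AC(Q) = 448/Q + 6 + 7Q
To minimize: dAC/dQ = -448/Q^2 + 7 = 0
Q^2 = 448/7 = 64
Q* = 8
Min AC = 448/8 + 6 + 7*8
Min AC = 56 + 6 + 56 = 118

118


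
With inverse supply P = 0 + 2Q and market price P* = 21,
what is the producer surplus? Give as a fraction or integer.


Minimum supply price (at Q=0): P_min = 0
Quantity supplied at P* = 21:
Q* = (21 - 0)/2 = 21/2
PS = (1/2) * Q* * (P* - P_min)
PS = (1/2) * 21/2 * (21 - 0)
PS = (1/2) * 21/2 * 21 = 441/4

441/4


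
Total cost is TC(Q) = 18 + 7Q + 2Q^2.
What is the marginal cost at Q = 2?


MC = dTC/dQ = 7 + 2*2*Q
At Q = 2:
MC = 7 + 4*2
MC = 7 + 8 = 15

15


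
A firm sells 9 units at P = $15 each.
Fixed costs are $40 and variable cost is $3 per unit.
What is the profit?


Total Revenue = P * Q = 15 * 9 = $135
Total Cost = FC + VC*Q = 40 + 3*9 = $67
Profit = TR - TC = 135 - 67 = $68

$68


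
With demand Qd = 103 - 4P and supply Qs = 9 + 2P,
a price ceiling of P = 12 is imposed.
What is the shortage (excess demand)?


At P = 12:
Qd = 103 - 4*12 = 55
Qs = 9 + 2*12 = 33
Shortage = Qd - Qs = 55 - 33 = 22

22


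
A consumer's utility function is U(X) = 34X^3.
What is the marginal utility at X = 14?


MU = dU/dX = 34*3*X^(3-1)
MU = 102*X^2
At X = 14:
MU = 102 * 14^2
MU = 102 * 196 = 19992

19992


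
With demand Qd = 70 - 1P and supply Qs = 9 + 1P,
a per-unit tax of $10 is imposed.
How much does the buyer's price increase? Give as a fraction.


With a per-unit tax, the buyer's price increase depends on relative slopes.
Supply slope: d = 1, Demand slope: b = 1
Buyer's price increase = d * tax / (b + d)
= 1 * 10 / (1 + 1)
= 10 / 2 = 5

5


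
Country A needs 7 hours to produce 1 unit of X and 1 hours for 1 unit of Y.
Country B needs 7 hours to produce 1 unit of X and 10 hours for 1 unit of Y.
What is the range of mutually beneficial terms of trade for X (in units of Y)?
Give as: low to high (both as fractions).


Opportunity cost of X for Country A = hours_X / hours_Y = 7/1 = 7 units of Y
Opportunity cost of X for Country B = hours_X / hours_Y = 7/10 = 7/10 units of Y
Terms of trade must be between the two opportunity costs.
Range: 7/10 to 7

7/10 to 7


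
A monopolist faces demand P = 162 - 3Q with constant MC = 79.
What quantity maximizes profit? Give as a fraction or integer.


TR = P*Q = (162 - 3Q)Q = 162Q - 3Q^2
MR = dTR/dQ = 162 - 6Q
Set MR = MC:
162 - 6Q = 79
83 = 6Q
Q* = 83/6 = 83/6

83/6


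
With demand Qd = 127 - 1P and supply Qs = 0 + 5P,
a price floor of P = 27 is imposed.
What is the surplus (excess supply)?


At P = 27:
Qd = 127 - 1*27 = 100
Qs = 0 + 5*27 = 135
Surplus = Qs - Qd = 135 - 100 = 35

35


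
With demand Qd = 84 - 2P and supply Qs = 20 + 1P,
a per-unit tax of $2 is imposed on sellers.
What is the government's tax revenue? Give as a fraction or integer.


With tax on sellers, new supply: Qs' = 20 + 1(P - 2)
= 18 + 1P
New equilibrium quantity:
Q_new = 40
Tax revenue = tax * Q_new = 2 * 40 = 80

80


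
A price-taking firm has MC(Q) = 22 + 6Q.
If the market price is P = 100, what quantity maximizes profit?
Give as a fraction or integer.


In perfect competition, profit is maximized where P = MC.
100 = 22 + 6Q
78 = 6Q
Q* = 78/6 = 13

13


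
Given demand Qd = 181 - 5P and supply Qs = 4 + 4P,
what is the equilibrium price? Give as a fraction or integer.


At equilibrium, Qd = Qs.
181 - 5P = 4 + 4P
181 - 4 = 5P + 4P
177 = 9P
P* = 177/9 = 59/3

59/3


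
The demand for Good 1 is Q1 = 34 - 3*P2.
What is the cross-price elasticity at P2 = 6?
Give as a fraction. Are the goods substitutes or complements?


dQ1/dP2 = -3
At P2 = 6: Q1 = 34 - 3*6 = 16
Exy = (dQ1/dP2)(P2/Q1) = -3 * 6 / 16 = -9/8
Since Exy < 0, the goods are complements.

-9/8 (complements)


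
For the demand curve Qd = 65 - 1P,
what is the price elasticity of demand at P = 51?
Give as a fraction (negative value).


dQ/dP = -1
At P = 51: Q = 65 - 1*51 = 14
E = (dQ/dP)(P/Q) = (-1)(51/14) = -51/14

-51/14


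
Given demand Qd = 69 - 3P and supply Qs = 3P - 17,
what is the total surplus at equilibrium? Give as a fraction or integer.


Find equilibrium: 69 - 3P = 3P - 17
69 + 17 = 6P
P* = 86/6 = 43/3
Q* = 3*43/3 - 17 = 26
Inverse demand: P = 23 - Q/3, so P_max = 23
Inverse supply: P = 17/3 + Q/3, so P_min = 17/3
CS = (1/2) * 26 * (23 - 43/3) = 338/3
PS = (1/2) * 26 * (43/3 - 17/3) = 338/3
TS = CS + PS = 338/3 + 338/3 = 676/3

676/3


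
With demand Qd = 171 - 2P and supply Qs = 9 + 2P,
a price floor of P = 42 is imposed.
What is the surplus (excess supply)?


At P = 42:
Qd = 171 - 2*42 = 87
Qs = 9 + 2*42 = 93
Surplus = Qs - Qd = 93 - 87 = 6

6


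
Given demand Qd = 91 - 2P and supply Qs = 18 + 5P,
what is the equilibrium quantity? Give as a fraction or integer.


First find equilibrium price:
91 - 2P = 18 + 5P
P* = 73/7 = 73/7
Then substitute into demand:
Q* = 91 - 2 * 73/7 = 491/7

491/7


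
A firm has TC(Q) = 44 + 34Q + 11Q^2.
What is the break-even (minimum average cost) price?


AC(Q) = 44/Q + 34 + 11Q
To minimize: dAC/dQ = -44/Q^2 + 11 = 0
Q^2 = 44/11 = 4
Q* = 2
Min AC = 44/2 + 34 + 11*2
Min AC = 22 + 34 + 22 = 78

78


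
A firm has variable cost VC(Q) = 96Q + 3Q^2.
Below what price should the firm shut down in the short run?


AVC(Q) = VC(Q)/Q = 96 + 3Q
AVC is increasing in Q, so minimum AVC is at Q -> 0+.
Min AVC = 96
The firm should shut down if P < 96.

96


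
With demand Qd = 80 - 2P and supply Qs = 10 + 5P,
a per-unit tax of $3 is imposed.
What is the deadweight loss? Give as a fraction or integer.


Pre-tax equilibrium quantity: Q* = 60
Post-tax equilibrium quantity: Q_tax = 390/7
Reduction in quantity: Q* - Q_tax = 30/7
DWL = (1/2) * tax * (Q* - Q_tax)
DWL = (1/2) * 3 * 30/7 = 45/7

45/7


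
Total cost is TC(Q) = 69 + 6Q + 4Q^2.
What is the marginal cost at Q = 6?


MC = dTC/dQ = 6 + 2*4*Q
At Q = 6:
MC = 6 + 8*6
MC = 6 + 48 = 54

54


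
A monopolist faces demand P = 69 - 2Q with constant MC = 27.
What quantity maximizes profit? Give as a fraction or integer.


TR = P*Q = (69 - 2Q)Q = 69Q - 2Q^2
MR = dTR/dQ = 69 - 4Q
Set MR = MC:
69 - 4Q = 27
42 = 4Q
Q* = 42/4 = 21/2

21/2


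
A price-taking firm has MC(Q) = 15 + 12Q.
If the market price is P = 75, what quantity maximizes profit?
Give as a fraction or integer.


In perfect competition, profit is maximized where P = MC.
75 = 15 + 12Q
60 = 12Q
Q* = 60/12 = 5

5


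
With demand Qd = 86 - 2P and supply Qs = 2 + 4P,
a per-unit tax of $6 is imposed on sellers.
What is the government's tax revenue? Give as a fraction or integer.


With tax on sellers, new supply: Qs' = 2 + 4(P - 6)
= 4P - 22
New equilibrium quantity:
Q_new = 50
Tax revenue = tax * Q_new = 6 * 50 = 300

300


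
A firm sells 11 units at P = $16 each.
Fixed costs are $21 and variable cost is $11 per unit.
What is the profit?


Total Revenue = P * Q = 16 * 11 = $176
Total Cost = FC + VC*Q = 21 + 11*11 = $142
Profit = TR - TC = 176 - 142 = $34

$34


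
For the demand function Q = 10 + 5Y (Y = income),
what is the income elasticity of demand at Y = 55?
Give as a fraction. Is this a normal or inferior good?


dQ/dY = 5
At Y = 55: Q = 10 + 5*55 = 285
Ey = (dQ/dY)(Y/Q) = 5 * 55 / 285 = 55/57
Since Ey > 0, this is a normal good.

55/57 (normal good)


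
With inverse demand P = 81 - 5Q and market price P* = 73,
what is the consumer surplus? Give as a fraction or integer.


Maximum willingness to pay (at Q=0): P_max = 81
Quantity demanded at P* = 73:
Q* = (81 - 73)/5 = 8/5
CS = (1/2) * Q* * (P_max - P*)
CS = (1/2) * 8/5 * (81 - 73)
CS = (1/2) * 8/5 * 8 = 32/5

32/5


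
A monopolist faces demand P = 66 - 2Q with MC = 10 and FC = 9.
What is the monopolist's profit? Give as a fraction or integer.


MR = MC: 66 - 4Q = 10
Q* = 14
P* = 66 - 2*14 = 38
Profit = (P* - MC)*Q* - FC
= (38 - 10)*14 - 9
= 28*14 - 9
= 392 - 9 = 383

383


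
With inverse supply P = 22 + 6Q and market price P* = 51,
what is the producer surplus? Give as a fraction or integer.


Minimum supply price (at Q=0): P_min = 22
Quantity supplied at P* = 51:
Q* = (51 - 22)/6 = 29/6
PS = (1/2) * Q* * (P* - P_min)
PS = (1/2) * 29/6 * (51 - 22)
PS = (1/2) * 29/6 * 29 = 841/12

841/12


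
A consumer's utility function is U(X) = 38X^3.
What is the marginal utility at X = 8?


MU = dU/dX = 38*3*X^(3-1)
MU = 114*X^2
At X = 8:
MU = 114 * 8^2
MU = 114 * 64 = 7296

7296


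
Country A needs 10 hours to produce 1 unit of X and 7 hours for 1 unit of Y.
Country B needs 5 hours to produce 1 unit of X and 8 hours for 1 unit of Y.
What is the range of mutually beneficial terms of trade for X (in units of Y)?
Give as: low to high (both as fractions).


Opportunity cost of X for Country A = hours_X / hours_Y = 10/7 = 10/7 units of Y
Opportunity cost of X for Country B = hours_X / hours_Y = 5/8 = 5/8 units of Y
Terms of trade must be between the two opportunity costs.
Range: 5/8 to 10/7

5/8 to 10/7


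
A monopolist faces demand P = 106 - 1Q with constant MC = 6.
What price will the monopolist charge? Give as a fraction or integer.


MR = 106 - 2Q
Set MR = MC: 106 - 2Q = 6
Q* = 50
Substitute into demand:
P* = 106 - 1*50 = 56

56


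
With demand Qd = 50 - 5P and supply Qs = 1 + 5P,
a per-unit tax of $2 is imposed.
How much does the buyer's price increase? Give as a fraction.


With a per-unit tax, the buyer's price increase depends on relative slopes.
Supply slope: d = 5, Demand slope: b = 5
Buyer's price increase = d * tax / (b + d)
= 5 * 2 / (5 + 5)
= 10 / 10 = 1

1


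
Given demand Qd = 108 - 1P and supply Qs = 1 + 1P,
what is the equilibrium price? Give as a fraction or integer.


At equilibrium, Qd = Qs.
108 - 1P = 1 + 1P
108 - 1 = 1P + 1P
107 = 2P
P* = 107/2 = 107/2

107/2


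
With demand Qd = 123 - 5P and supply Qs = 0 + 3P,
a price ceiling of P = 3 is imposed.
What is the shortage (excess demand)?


At P = 3:
Qd = 123 - 5*3 = 108
Qs = 0 + 3*3 = 9
Shortage = Qd - Qs = 108 - 9 = 99

99


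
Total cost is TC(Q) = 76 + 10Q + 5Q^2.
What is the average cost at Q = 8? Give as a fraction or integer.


TC(8) = 76 + 10*8 + 5*8^2
TC(8) = 76 + 80 + 320 = 476
AC = TC/Q = 476/8 = 119/2

119/2


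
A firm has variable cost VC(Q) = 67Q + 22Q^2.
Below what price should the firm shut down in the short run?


AVC(Q) = VC(Q)/Q = 67 + 22Q
AVC is increasing in Q, so minimum AVC is at Q -> 0+.
Min AVC = 67
The firm should shut down if P < 67.

67


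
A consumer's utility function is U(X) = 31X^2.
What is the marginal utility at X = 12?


MU = dU/dX = 31*2*X^(2-1)
MU = 62*X^1
At X = 12:
MU = 62 * 12^1
MU = 62 * 12 = 744

744


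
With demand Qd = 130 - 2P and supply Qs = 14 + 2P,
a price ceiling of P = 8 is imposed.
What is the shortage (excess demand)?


At P = 8:
Qd = 130 - 2*8 = 114
Qs = 14 + 2*8 = 30
Shortage = Qd - Qs = 114 - 30 = 84

84


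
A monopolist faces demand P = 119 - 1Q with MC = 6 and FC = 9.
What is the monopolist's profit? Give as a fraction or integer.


MR = MC: 119 - 2Q = 6
Q* = 113/2
P* = 119 - 1*113/2 = 125/2
Profit = (P* - MC)*Q* - FC
= (125/2 - 6)*113/2 - 9
= 113/2*113/2 - 9
= 12769/4 - 9 = 12733/4

12733/4


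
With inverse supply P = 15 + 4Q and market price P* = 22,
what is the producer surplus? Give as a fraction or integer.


Minimum supply price (at Q=0): P_min = 15
Quantity supplied at P* = 22:
Q* = (22 - 15)/4 = 7/4
PS = (1/2) * Q* * (P* - P_min)
PS = (1/2) * 7/4 * (22 - 15)
PS = (1/2) * 7/4 * 7 = 49/8

49/8


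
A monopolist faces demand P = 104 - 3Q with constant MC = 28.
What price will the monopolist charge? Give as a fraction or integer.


MR = 104 - 6Q
Set MR = MC: 104 - 6Q = 28
Q* = 38/3
Substitute into demand:
P* = 104 - 3*38/3 = 66

66


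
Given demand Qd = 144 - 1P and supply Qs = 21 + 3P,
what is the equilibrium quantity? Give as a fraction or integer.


First find equilibrium price:
144 - 1P = 21 + 3P
P* = 123/4 = 123/4
Then substitute into demand:
Q* = 144 - 1 * 123/4 = 453/4

453/4


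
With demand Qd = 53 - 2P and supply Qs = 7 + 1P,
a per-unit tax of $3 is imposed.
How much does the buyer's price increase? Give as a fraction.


With a per-unit tax, the buyer's price increase depends on relative slopes.
Supply slope: d = 1, Demand slope: b = 2
Buyer's price increase = d * tax / (b + d)
= 1 * 3 / (2 + 1)
= 3 / 3 = 1

1


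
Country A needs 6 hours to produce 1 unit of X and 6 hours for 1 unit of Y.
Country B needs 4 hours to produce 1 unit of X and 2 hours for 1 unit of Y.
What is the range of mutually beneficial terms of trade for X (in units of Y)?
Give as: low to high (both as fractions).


Opportunity cost of X for Country A = hours_X / hours_Y = 6/6 = 1 units of Y
Opportunity cost of X for Country B = hours_X / hours_Y = 4/2 = 2 units of Y
Terms of trade must be between the two opportunity costs.
Range: 1 to 2

1 to 2


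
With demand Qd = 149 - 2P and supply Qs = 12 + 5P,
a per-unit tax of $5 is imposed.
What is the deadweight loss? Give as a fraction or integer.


Pre-tax equilibrium quantity: Q* = 769/7
Post-tax equilibrium quantity: Q_tax = 719/7
Reduction in quantity: Q* - Q_tax = 50/7
DWL = (1/2) * tax * (Q* - Q_tax)
DWL = (1/2) * 5 * 50/7 = 125/7

125/7


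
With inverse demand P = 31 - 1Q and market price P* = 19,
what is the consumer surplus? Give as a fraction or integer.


Maximum willingness to pay (at Q=0): P_max = 31
Quantity demanded at P* = 19:
Q* = (31 - 19)/1 = 12
CS = (1/2) * Q* * (P_max - P*)
CS = (1/2) * 12 * (31 - 19)
CS = (1/2) * 12 * 12 = 72

72


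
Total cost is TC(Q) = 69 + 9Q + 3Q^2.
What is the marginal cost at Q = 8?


MC = dTC/dQ = 9 + 2*3*Q
At Q = 8:
MC = 9 + 6*8
MC = 9 + 48 = 57

57


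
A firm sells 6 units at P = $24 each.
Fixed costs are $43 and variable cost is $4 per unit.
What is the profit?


Total Revenue = P * Q = 24 * 6 = $144
Total Cost = FC + VC*Q = 43 + 4*6 = $67
Profit = TR - TC = 144 - 67 = $77

$77


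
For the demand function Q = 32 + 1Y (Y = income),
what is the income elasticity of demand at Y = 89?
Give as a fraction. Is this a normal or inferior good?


dQ/dY = 1
At Y = 89: Q = 32 + 1*89 = 121
Ey = (dQ/dY)(Y/Q) = 1 * 89 / 121 = 89/121
Since Ey > 0, this is a normal good.

89/121 (normal good)


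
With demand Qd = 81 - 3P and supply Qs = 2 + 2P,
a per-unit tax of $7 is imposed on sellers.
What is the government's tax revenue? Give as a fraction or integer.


With tax on sellers, new supply: Qs' = 2 + 2(P - 7)
= 2P - 12
New equilibrium quantity:
Q_new = 126/5
Tax revenue = tax * Q_new = 7 * 126/5 = 882/5

882/5


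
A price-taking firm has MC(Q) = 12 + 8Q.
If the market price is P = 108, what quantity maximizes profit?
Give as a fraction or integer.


In perfect competition, profit is maximized where P = MC.
108 = 12 + 8Q
96 = 8Q
Q* = 96/8 = 12

12


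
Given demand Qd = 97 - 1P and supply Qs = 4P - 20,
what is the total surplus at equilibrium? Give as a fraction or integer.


Find equilibrium: 97 - 1P = 4P - 20
97 + 20 = 5P
P* = 117/5 = 117/5
Q* = 4*117/5 - 20 = 368/5
Inverse demand: P = 97 - Q/1, so P_max = 97
Inverse supply: P = 5 + Q/4, so P_min = 5
CS = (1/2) * 368/5 * (97 - 117/5) = 67712/25
PS = (1/2) * 368/5 * (117/5 - 5) = 16928/25
TS = CS + PS = 67712/25 + 16928/25 = 16928/5

16928/5


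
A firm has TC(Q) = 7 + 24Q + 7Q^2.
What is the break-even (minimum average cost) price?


AC(Q) = 7/Q + 24 + 7Q
To minimize: dAC/dQ = -7/Q^2 + 7 = 0
Q^2 = 7/7 = 1
Q* = 1
Min AC = 7/1 + 24 + 7*1
Min AC = 7 + 24 + 7 = 38

38


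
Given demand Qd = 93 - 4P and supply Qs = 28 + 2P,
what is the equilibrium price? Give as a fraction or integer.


At equilibrium, Qd = Qs.
93 - 4P = 28 + 2P
93 - 28 = 4P + 2P
65 = 6P
P* = 65/6 = 65/6

65/6


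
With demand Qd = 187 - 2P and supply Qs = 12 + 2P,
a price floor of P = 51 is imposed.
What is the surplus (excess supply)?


At P = 51:
Qd = 187 - 2*51 = 85
Qs = 12 + 2*51 = 114
Surplus = Qs - Qd = 114 - 85 = 29

29


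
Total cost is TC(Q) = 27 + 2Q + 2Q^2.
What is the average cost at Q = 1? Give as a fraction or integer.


TC(1) = 27 + 2*1 + 2*1^2
TC(1) = 27 + 2 + 2 = 31
AC = TC/Q = 31/1 = 31

31


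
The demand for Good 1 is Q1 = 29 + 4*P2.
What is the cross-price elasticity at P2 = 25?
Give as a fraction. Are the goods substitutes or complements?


dQ1/dP2 = 4
At P2 = 25: Q1 = 29 + 4*25 = 129
Exy = (dQ1/dP2)(P2/Q1) = 4 * 25 / 129 = 100/129
Since Exy > 0, the goods are substitutes.

100/129 (substitutes)


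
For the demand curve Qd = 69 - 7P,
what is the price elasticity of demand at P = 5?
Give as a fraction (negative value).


dQ/dP = -7
At P = 5: Q = 69 - 7*5 = 34
E = (dQ/dP)(P/Q) = (-7)(5/34) = -35/34

-35/34


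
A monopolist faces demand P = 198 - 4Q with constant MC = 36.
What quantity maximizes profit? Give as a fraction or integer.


TR = P*Q = (198 - 4Q)Q = 198Q - 4Q^2
MR = dTR/dQ = 198 - 8Q
Set MR = MC:
198 - 8Q = 36
162 = 8Q
Q* = 162/8 = 81/4

81/4


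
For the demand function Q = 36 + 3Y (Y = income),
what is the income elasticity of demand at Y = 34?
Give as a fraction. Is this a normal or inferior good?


dQ/dY = 3
At Y = 34: Q = 36 + 3*34 = 138
Ey = (dQ/dY)(Y/Q) = 3 * 34 / 138 = 17/23
Since Ey > 0, this is a normal good.

17/23 (normal good)


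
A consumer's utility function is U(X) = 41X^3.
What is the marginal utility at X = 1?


MU = dU/dX = 41*3*X^(3-1)
MU = 123*X^2
At X = 1:
MU = 123 * 1^2
MU = 123 * 1 = 123

123


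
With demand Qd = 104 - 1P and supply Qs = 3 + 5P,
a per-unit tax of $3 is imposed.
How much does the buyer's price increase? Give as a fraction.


With a per-unit tax, the buyer's price increase depends on relative slopes.
Supply slope: d = 5, Demand slope: b = 1
Buyer's price increase = d * tax / (b + d)
= 5 * 3 / (1 + 5)
= 15 / 6 = 5/2

5/2


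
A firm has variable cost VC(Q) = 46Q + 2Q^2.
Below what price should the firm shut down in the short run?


AVC(Q) = VC(Q)/Q = 46 + 2Q
AVC is increasing in Q, so minimum AVC is at Q -> 0+.
Min AVC = 46
The firm should shut down if P < 46.

46


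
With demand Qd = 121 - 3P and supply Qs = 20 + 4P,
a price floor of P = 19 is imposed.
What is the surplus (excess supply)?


At P = 19:
Qd = 121 - 3*19 = 64
Qs = 20 + 4*19 = 96
Surplus = Qs - Qd = 96 - 64 = 32

32


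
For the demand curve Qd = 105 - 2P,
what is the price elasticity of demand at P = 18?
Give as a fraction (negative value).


dQ/dP = -2
At P = 18: Q = 105 - 2*18 = 69
E = (dQ/dP)(P/Q) = (-2)(18/69) = -12/23

-12/23


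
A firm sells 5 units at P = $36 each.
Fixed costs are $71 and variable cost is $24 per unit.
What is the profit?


Total Revenue = P * Q = 36 * 5 = $180
Total Cost = FC + VC*Q = 71 + 24*5 = $191
Profit = TR - TC = 180 - 191 = $-11

$-11


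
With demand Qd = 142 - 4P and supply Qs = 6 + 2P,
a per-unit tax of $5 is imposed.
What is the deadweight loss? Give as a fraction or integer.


Pre-tax equilibrium quantity: Q* = 154/3
Post-tax equilibrium quantity: Q_tax = 134/3
Reduction in quantity: Q* - Q_tax = 20/3
DWL = (1/2) * tax * (Q* - Q_tax)
DWL = (1/2) * 5 * 20/3 = 50/3

50/3


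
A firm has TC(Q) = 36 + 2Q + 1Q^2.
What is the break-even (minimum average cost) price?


AC(Q) = 36/Q + 2 + 1Q
To minimize: dAC/dQ = -36/Q^2 + 1 = 0
Q^2 = 36/1 = 36
Q* = 6
Min AC = 36/6 + 2 + 1*6
Min AC = 6 + 2 + 6 = 14

14


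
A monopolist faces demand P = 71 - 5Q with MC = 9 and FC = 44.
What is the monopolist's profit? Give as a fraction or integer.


MR = MC: 71 - 10Q = 9
Q* = 31/5
P* = 71 - 5*31/5 = 40
Profit = (P* - MC)*Q* - FC
= (40 - 9)*31/5 - 44
= 31*31/5 - 44
= 961/5 - 44 = 741/5

741/5


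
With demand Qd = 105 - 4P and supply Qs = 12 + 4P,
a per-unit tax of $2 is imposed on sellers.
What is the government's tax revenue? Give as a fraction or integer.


With tax on sellers, new supply: Qs' = 12 + 4(P - 2)
= 4 + 4P
New equilibrium quantity:
Q_new = 109/2
Tax revenue = tax * Q_new = 2 * 109/2 = 109

109


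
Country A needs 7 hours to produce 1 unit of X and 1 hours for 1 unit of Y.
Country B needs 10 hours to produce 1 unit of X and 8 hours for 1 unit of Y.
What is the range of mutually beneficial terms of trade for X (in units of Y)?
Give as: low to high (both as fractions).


Opportunity cost of X for Country A = hours_X / hours_Y = 7/1 = 7 units of Y
Opportunity cost of X for Country B = hours_X / hours_Y = 10/8 = 5/4 units of Y
Terms of trade must be between the two opportunity costs.
Range: 5/4 to 7

5/4 to 7


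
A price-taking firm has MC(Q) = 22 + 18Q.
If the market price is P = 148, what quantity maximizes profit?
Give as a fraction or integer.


In perfect competition, profit is maximized where P = MC.
148 = 22 + 18Q
126 = 18Q
Q* = 126/18 = 7

7


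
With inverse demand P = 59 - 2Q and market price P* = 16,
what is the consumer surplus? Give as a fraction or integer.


Maximum willingness to pay (at Q=0): P_max = 59
Quantity demanded at P* = 16:
Q* = (59 - 16)/2 = 43/2
CS = (1/2) * Q* * (P_max - P*)
CS = (1/2) * 43/2 * (59 - 16)
CS = (1/2) * 43/2 * 43 = 1849/4

1849/4


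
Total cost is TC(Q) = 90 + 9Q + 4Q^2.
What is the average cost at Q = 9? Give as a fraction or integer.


TC(9) = 90 + 9*9 + 4*9^2
TC(9) = 90 + 81 + 324 = 495
AC = TC/Q = 495/9 = 55

55


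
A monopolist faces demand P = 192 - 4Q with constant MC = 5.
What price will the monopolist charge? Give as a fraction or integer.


MR = 192 - 8Q
Set MR = MC: 192 - 8Q = 5
Q* = 187/8
Substitute into demand:
P* = 192 - 4*187/8 = 197/2

197/2


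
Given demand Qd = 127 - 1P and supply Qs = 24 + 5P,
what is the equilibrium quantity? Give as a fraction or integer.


First find equilibrium price:
127 - 1P = 24 + 5P
P* = 103/6 = 103/6
Then substitute into demand:
Q* = 127 - 1 * 103/6 = 659/6

659/6


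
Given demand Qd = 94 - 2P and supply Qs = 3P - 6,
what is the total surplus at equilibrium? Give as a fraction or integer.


Find equilibrium: 94 - 2P = 3P - 6
94 + 6 = 5P
P* = 100/5 = 20
Q* = 3*20 - 6 = 54
Inverse demand: P = 47 - Q/2, so P_max = 47
Inverse supply: P = 2 + Q/3, so P_min = 2
CS = (1/2) * 54 * (47 - 20) = 729
PS = (1/2) * 54 * (20 - 2) = 486
TS = CS + PS = 729 + 486 = 1215

1215


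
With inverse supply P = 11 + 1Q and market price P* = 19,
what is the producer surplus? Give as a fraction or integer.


Minimum supply price (at Q=0): P_min = 11
Quantity supplied at P* = 19:
Q* = (19 - 11)/1 = 8
PS = (1/2) * Q* * (P* - P_min)
PS = (1/2) * 8 * (19 - 11)
PS = (1/2) * 8 * 8 = 32

32


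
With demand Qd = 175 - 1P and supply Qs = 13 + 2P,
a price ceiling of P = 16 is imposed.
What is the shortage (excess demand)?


At P = 16:
Qd = 175 - 1*16 = 159
Qs = 13 + 2*16 = 45
Shortage = Qd - Qs = 159 - 45 = 114

114


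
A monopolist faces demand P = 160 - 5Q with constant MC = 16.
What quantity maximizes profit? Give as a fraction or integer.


TR = P*Q = (160 - 5Q)Q = 160Q - 5Q^2
MR = dTR/dQ = 160 - 10Q
Set MR = MC:
160 - 10Q = 16
144 = 10Q
Q* = 144/10 = 72/5

72/5


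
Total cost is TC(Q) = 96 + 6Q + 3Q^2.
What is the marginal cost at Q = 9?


MC = dTC/dQ = 6 + 2*3*Q
At Q = 9:
MC = 6 + 6*9
MC = 6 + 54 = 60

60


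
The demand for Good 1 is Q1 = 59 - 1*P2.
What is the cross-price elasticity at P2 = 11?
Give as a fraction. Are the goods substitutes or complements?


dQ1/dP2 = -1
At P2 = 11: Q1 = 59 - 1*11 = 48
Exy = (dQ1/dP2)(P2/Q1) = -1 * 11 / 48 = -11/48
Since Exy < 0, the goods are complements.

-11/48 (complements)


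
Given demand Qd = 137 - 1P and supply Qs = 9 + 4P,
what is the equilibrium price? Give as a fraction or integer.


At equilibrium, Qd = Qs.
137 - 1P = 9 + 4P
137 - 9 = 1P + 4P
128 = 5P
P* = 128/5 = 128/5

128/5


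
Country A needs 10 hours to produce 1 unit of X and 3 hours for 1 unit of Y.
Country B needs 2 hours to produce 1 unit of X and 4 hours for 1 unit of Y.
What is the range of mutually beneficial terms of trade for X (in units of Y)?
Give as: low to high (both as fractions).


Opportunity cost of X for Country A = hours_X / hours_Y = 10/3 = 10/3 units of Y
Opportunity cost of X for Country B = hours_X / hours_Y = 2/4 = 1/2 units of Y
Terms of trade must be between the two opportunity costs.
Range: 1/2 to 10/3

1/2 to 10/3


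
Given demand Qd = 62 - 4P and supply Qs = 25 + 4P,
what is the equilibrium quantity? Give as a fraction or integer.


First find equilibrium price:
62 - 4P = 25 + 4P
P* = 37/8 = 37/8
Then substitute into demand:
Q* = 62 - 4 * 37/8 = 87/2

87/2


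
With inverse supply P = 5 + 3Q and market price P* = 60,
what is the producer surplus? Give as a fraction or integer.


Minimum supply price (at Q=0): P_min = 5
Quantity supplied at P* = 60:
Q* = (60 - 5)/3 = 55/3
PS = (1/2) * Q* * (P* - P_min)
PS = (1/2) * 55/3 * (60 - 5)
PS = (1/2) * 55/3 * 55 = 3025/6

3025/6


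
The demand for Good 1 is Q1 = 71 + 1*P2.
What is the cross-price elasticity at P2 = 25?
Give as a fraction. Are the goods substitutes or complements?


dQ1/dP2 = 1
At P2 = 25: Q1 = 71 + 1*25 = 96
Exy = (dQ1/dP2)(P2/Q1) = 1 * 25 / 96 = 25/96
Since Exy > 0, the goods are substitutes.

25/96 (substitutes)


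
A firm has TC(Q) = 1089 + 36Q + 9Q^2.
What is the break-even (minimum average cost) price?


AC(Q) = 1089/Q + 36 + 9Q
To minimize: dAC/dQ = -1089/Q^2 + 9 = 0
Q^2 = 1089/9 = 121
Q* = 11
Min AC = 1089/11 + 36 + 9*11
Min AC = 99 + 36 + 99 = 234

234


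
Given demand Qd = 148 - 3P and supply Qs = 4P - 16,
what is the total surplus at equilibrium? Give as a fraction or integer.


Find equilibrium: 148 - 3P = 4P - 16
148 + 16 = 7P
P* = 164/7 = 164/7
Q* = 4*164/7 - 16 = 544/7
Inverse demand: P = 148/3 - Q/3, so P_max = 148/3
Inverse supply: P = 4 + Q/4, so P_min = 4
CS = (1/2) * 544/7 * (148/3 - 164/7) = 147968/147
PS = (1/2) * 544/7 * (164/7 - 4) = 36992/49
TS = CS + PS = 147968/147 + 36992/49 = 36992/21

36992/21


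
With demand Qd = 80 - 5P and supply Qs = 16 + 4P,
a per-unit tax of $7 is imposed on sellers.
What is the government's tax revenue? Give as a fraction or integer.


With tax on sellers, new supply: Qs' = 16 + 4(P - 7)
= 4P - 12
New equilibrium quantity:
Q_new = 260/9
Tax revenue = tax * Q_new = 7 * 260/9 = 1820/9

1820/9


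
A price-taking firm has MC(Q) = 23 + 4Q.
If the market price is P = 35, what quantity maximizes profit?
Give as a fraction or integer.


In perfect competition, profit is maximized where P = MC.
35 = 23 + 4Q
12 = 4Q
Q* = 12/4 = 3

3


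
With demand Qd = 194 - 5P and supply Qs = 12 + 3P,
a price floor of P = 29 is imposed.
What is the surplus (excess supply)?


At P = 29:
Qd = 194 - 5*29 = 49
Qs = 12 + 3*29 = 99
Surplus = Qs - Qd = 99 - 49 = 50

50


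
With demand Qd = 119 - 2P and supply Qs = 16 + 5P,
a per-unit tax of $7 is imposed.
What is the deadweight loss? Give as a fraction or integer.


Pre-tax equilibrium quantity: Q* = 627/7
Post-tax equilibrium quantity: Q_tax = 557/7
Reduction in quantity: Q* - Q_tax = 10
DWL = (1/2) * tax * (Q* - Q_tax)
DWL = (1/2) * 7 * 10 = 35

35


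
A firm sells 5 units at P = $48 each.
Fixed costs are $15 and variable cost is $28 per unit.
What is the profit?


Total Revenue = P * Q = 48 * 5 = $240
Total Cost = FC + VC*Q = 15 + 28*5 = $155
Profit = TR - TC = 240 - 155 = $85

$85


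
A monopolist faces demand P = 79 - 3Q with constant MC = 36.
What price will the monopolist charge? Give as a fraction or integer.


MR = 79 - 6Q
Set MR = MC: 79 - 6Q = 36
Q* = 43/6
Substitute into demand:
P* = 79 - 3*43/6 = 115/2

115/2


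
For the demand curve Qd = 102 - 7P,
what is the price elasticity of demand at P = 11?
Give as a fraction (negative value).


dQ/dP = -7
At P = 11: Q = 102 - 7*11 = 25
E = (dQ/dP)(P/Q) = (-7)(11/25) = -77/25

-77/25


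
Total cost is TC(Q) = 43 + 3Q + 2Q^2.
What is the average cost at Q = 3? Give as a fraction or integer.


TC(3) = 43 + 3*3 + 2*3^2
TC(3) = 43 + 9 + 18 = 70
AC = TC/Q = 70/3 = 70/3

70/3


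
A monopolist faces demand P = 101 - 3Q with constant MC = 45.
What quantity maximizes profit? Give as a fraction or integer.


TR = P*Q = (101 - 3Q)Q = 101Q - 3Q^2
MR = dTR/dQ = 101 - 6Q
Set MR = MC:
101 - 6Q = 45
56 = 6Q
Q* = 56/6 = 28/3

28/3


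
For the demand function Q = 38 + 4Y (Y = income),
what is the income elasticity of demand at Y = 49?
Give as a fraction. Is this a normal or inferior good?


dQ/dY = 4
At Y = 49: Q = 38 + 4*49 = 234
Ey = (dQ/dY)(Y/Q) = 4 * 49 / 234 = 98/117
Since Ey > 0, this is a normal good.

98/117 (normal good)
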